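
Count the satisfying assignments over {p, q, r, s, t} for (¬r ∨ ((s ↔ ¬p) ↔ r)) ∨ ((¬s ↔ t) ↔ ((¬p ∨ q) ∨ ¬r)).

Initial set: {((¬r ∨ ((s ↔ ¬p) ↔ r)) ∨ ((¬s ↔ t) ↔ ((¬p ∨ q) ∨ ¬r)))}.
((¬r ∨ ((s ↔ ¬p) ↔ r)) ∨ ((¬s ↔ t) ↔ ((¬p ∨ q) ∨ ¬r))): β-rule — branch into (¬r ∨ ((s ↔ ¬p) ↔ r))  //  ((¬s ↔ t) ↔ ((¬p ∨ q) ∨ ¬r)).
  branch 1 (add (¬r ∨ ((s ↔ ¬p) ↔ r))):
    (¬r ∨ ((s ↔ ¬p) ↔ r)): β-rule — branch into ¬r  //  ((s ↔ ¬p) ↔ r).
      branch 1.1 (add ¬r):
        ○ open, literals {r=false}.
      branch 1.2 (add ((s ↔ ¬p) ↔ r)):
        ((s ↔ ¬p) ↔ r): β-rule — branch into (s ↔ ¬p), r  //  ¬(s ↔ ¬p), ¬r.
          branch 1.2.1 (add (s ↔ ¬p), r):
            (s ↔ ¬p): β-rule — branch into s, ¬p  //  ¬s, ¬¬p.
              branch 1.2.1.1 (add s, ¬p):
                ○ open, literals {p=false, r=true, s=true}.
              branch 1.2.1.2 (add ¬s, ¬¬p):
                ○ open, literals {p=true, r=true, s=false}.
          branch 1.2.2 (add ¬(s ↔ ¬p), ¬r):
            ¬(s ↔ ¬p): β-rule — branch into s, ¬¬p  //  ¬s, ¬p.
              branch 1.2.2.1 (add s, ¬¬p):
                ○ open, literals {p=true, r=false, s=true}.
              branch 1.2.2.2 (add ¬s, ¬p):
                ○ open, literals {p=false, r=false, s=false}.
  branch 2 (add ((¬s ↔ t) ↔ ((¬p ∨ q) ∨ ¬r))):
    ((¬s ↔ t) ↔ ((¬p ∨ q) ∨ ¬r)): β-rule — branch into (¬s ↔ t), ((¬p ∨ q) ∨ ¬r)  //  ¬(¬s ↔ t), ¬((¬p ∨ q) ∨ ¬r).
      branch 2.1 (add (¬s ↔ t), ((¬p ∨ q) ∨ ¬r)):
        (¬s ↔ t): β-rule — branch into ¬s, t  //  ¬¬s, ¬t.
          branch 2.1.1 (add ¬s, t):
            ((¬p ∨ q) ∨ ¬r): β-rule — branch into (¬p ∨ q)  //  ¬r.
              branch 2.1.1.1 (add (¬p ∨ q)):
                (¬p ∨ q): β-rule — branch into ¬p  //  q.
                  branch 2.1.1.1.1 (add ¬p):
                    ○ open, literals {p=false, s=false, t=true}.
                  branch 2.1.1.1.2 (add q):
                    ○ open, literals {q=true, s=false, t=true}.
              branch 2.1.1.2 (add ¬r):
                ○ open, literals {r=false, s=false, t=true}.
          branch 2.1.2 (add ¬¬s, ¬t):
            ((¬p ∨ q) ∨ ¬r): β-rule — branch into (¬p ∨ q)  //  ¬r.
              branch 2.1.2.1 (add (¬p ∨ q)):
                (¬p ∨ q): β-rule — branch into ¬p  //  q.
                  branch 2.1.2.1.1 (add ¬p):
                    ○ open, literals {p=false, s=true, t=false}.
                  branch 2.1.2.1.2 (add q):
                    ○ open, literals {q=true, s=true, t=false}.
              branch 2.1.2.2 (add ¬r):
                ○ open, literals {r=false, s=true, t=false}.
      branch 2.2 (add ¬(¬s ↔ t), ¬((¬p ∨ q) ∨ ¬r)):
        ¬((¬p ∨ q) ∨ ¬r): α-rule — add ¬(¬p ∨ q), ¬¬r.
        ¬(¬p ∨ q): α-rule — add ¬¬p, ¬q.
        ¬(¬s ↔ t): β-rule — branch into ¬s, ¬t  //  ¬¬s, t.
          branch 2.2.1 (add ¬s, ¬t):
            ○ open, literals {p=true, q=false, r=true, s=false, t=false}.
          branch 2.2.2 (add ¬¬s, t):
            ○ open, literals {p=true, q=false, r=true, s=true, t=true}.
0 branches closed, 13 open.
Each open branch fixes some atoms; the unmentioned ones are free. Counting distinct full assignments: branch {r=false} (p, q, s, t) contributes 16 new; branch {p=false, r=true, s=true} (q, t) contributes 4 new; branch {p=true, r=true, s=false} (q, t) contributes 4 new; branch {p=true, r=false, s=true} (q, t) contributes 0 new; branch {p=false, r=false, s=false} (q, t) contributes 0 new; branch {p=false, s=false, t=true} (q, r) contributes 2 new; branch {q=true, s=false, t=true} (p, r) contributes 0 new; branch {r=false, s=false, t=true} (p, q) contributes 0 new; branch {p=false, s=true, t=false} (q, r) contributes 0 new; branch {q=true, s=true, t=false} (p, r) contributes 1 new; branch {r=false, s=true, t=false} (p, q) contributes 0 new; branch {p=true, q=false, r=true, s=false, t=false} (none free) contributes 0 new; branch {p=true, q=false, r=true, s=true, t=true} (none free) contributes 1 new. Total: 28.

28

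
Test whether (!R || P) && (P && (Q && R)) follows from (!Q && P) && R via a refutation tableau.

Initial set: {T ((!Q && P) && R); F ((!R || P) && (P && (Q && R)))}.
T ((!Q && P) && R): α-rule — add T (!Q && P), T R.
T (!Q && P): α-rule — add T !Q, T P.
F ((!R || P) && (P && (Q && R))): β-rule — branch into F (!R || P)  //  F (P && (Q && R)).
  branch 1 (add F (!R || P)):
    F (!R || P): α-rule — add F !R, F P.
    × closes — contains both P and !P.
  branch 2 (add F (P && (Q && R))):
    F (P && (Q && R)): β-rule — branch into F P  //  F (Q && R).
      branch 2.1 (add F P):
        × closes — contains both P and !P.
      branch 2.2 (add F (Q && R)):
        F (Q && R): β-rule — branch into F Q  //  F R.
          branch 2.2.1 (add F Q):
            ○ open, literals {P=1, Q=0, R=1}.
          branch 2.2.2 (add F R):
            × closes — contains both R and !R.
3 branches closed, 1 open.
An open branch gives a countermodel: P=1, Q=0, R=1 (unmentioned atoms arbitrary); the premises hold there but the conclusion fails.

No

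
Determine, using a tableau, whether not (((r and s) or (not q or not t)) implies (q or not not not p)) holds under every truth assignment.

Not valid

Assume the negation and expand:
Initial set: {not not (((r and s) or (not q or not t)) implies (q or not not not p))}.
not not (((r and s) or (not q or not t)) implies (q or not not not p)): β-rule — branch into not ((r and s) or (not q or not t))  //  (q or not not not p).
  branch 1 (add not ((r and s) or (not q or not t))):
    not ((r and s) or (not q or not t)): α-rule — add not (r and s), not (not q or not t).
    not (not q or not t): α-rule — add not not q, not not t.
    not (r and s): β-rule — branch into not r  //  not s.
      branch 1.1 (add not r):
        ○ open, literals {q=1, r=0, t=1}.
      branch 1.2 (add not s):
        ○ open, literals {q=1, s=0, t=1}.
  branch 2 (add (q or not not not p)):
    (q or not not not p): β-rule — branch into q  //  not not not p.
      branch 2.1 (add q):
        ○ open, literals {q=1}.
      branch 2.2 (add not not not p):
        not not not p: drop double negation, giving not p.
        ○ open, literals {p=0}.
0 branches closed, 4 open.
An open branch gives a countermodel: q=1, r=0, t=1 (unmentioned atoms arbitrary); under it the original formula is false.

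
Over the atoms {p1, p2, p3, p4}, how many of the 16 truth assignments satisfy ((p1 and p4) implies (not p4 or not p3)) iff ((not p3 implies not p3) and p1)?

6

Initial set: {T (((p1 and p4) implies (not p4 or not p3)) iff ((not p3 implies not p3) and p1))}.
T (((p1 and p4) implies (not p4 or not p3)) iff ((not p3 implies not p3) and p1)): β-rule — branch into T ((p1 and p4) implies (not p4 or not p3)), T ((not p3 implies not p3) and p1)  //  F ((p1 and p4) implies (not p4 or not p3)), F ((not p3 implies not p3) and p1).
  branch 1 (add T ((p1 and p4) implies (not p4 or not p3)), T ((not p3 implies not p3) and p1)):
    T ((not p3 implies not p3) and p1): α-rule — add T (not p3 implies not p3), T p1.
    T ((p1 and p4) implies (not p4 or not p3)): β-rule — branch into F (p1 and p4)  //  T (not p4 or not p3).
      branch 1.1 (add F (p1 and p4)):
        T (not p3 implies not p3): β-rule — branch into F not p3  //  T not p3.
          branch 1.1.1 (add F not p3):
            F (p1 and p4): β-rule — branch into F p1  //  F p4.
              branch 1.1.1.1 (add F p1):
                × closes — contains both p1 and not p1.
              branch 1.1.1.2 (add F p4):
                ○ open, literals {p1=T, p3=T, p4=F}.
          branch 1.1.2 (add T not p3):
            F (p1 and p4): β-rule — branch into F p1  //  F p4.
              branch 1.1.2.1 (add F p1):
                × closes — contains both p1 and not p1.
              branch 1.1.2.2 (add F p4):
                ○ open, literals {p1=T, p3=F, p4=F}.
      branch 1.2 (add T (not p4 or not p3)):
        T (not p3 implies not p3): β-rule — branch into F not p3  //  T not p3.
          branch 1.2.1 (add F not p3):
            T (not p4 or not p3): β-rule — branch into T not p4  //  T not p3.
              branch 1.2.1.1 (add T not p4):
                ○ open, literals {p1=T, p3=T, p4=F}.
              branch 1.2.1.2 (add T not p3):
                × closes — contains both p3 and not p3.
          branch 1.2.2 (add T not p3):
            T (not p4 or not p3): β-rule — branch into T not p4  //  T not p3.
              branch 1.2.2.1 (add T not p4):
                ○ open, literals {p1=T, p3=F, p4=F}.
              branch 1.2.2.2 (add T not p3):
                ○ open, literals {p1=T, p3=F}.
  branch 2 (add F ((p1 and p4) implies (not p4 or not p3)), F ((not p3 implies not p3) and p1)):
    F ((p1 and p4) implies (not p4 or not p3)): α-rule — add T (p1 and p4), F (not p4 or not p3).
    T (p1 and p4): α-rule — add T p1, T p4.
    F (not p4 or not p3): α-rule — add F not p4, F not p3.
    F ((not p3 implies not p3) and p1): β-rule — branch into F (not p3 implies not p3)  //  F p1.
      branch 2.1 (add F (not p3 implies not p3)):
        F (not p3 implies not p3): α-rule — add T not p3, F not p3.
        × closes — contains both p3 and not p3.
      branch 2.2 (add F p1):
        × closes — contains both p1 and not p1.
5 branches closed, 5 open.
Each open branch fixes some atoms; the unmentioned ones are free. Counting distinct full assignments: branch {p1=T, p3=T, p4=F} (p2) contributes 2 new; branch {p1=T, p3=F, p4=F} (p2) contributes 2 new; branch {p1=T, p3=T, p4=F} (p2) contributes 0 new; branch {p1=T, p3=F, p4=F} (p2) contributes 0 new; branch {p1=T, p3=F} (p2, p4) contributes 2 new. Total: 6.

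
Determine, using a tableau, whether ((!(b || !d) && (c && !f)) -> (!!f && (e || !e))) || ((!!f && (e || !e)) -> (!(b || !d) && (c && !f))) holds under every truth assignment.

Assume the negation and expand:
Initial set: {!(((!(b || !d) && (c && !f)) -> (!!f && (e || !e))) || ((!!f && (e || !e)) -> (!(b || !d) && (c && !f))))}.
!(((!(b || !d) && (c && !f)) -> (!!f && (e || !e))) || ((!!f && (e || !e)) -> (!(b || !d) && (c && !f)))): α-rule — add !((!(b || !d) && (c && !f)) -> (!!f && (e || !e))), !((!!f && (e || !e)) -> (!(b || !d) && (c && !f))).
!((!(b || !d) && (c && !f)) -> (!!f && (e || !e))): α-rule — add (!(b || !d) && (c && !f)), !(!!f && (e || !e)).
!((!!f && (e || !e)) -> (!(b || !d) && (c && !f))): α-rule — add (!!f && (e || !e)), !(!(b || !d) && (c && !f)).
(!(b || !d) && (c && !f)): α-rule — add !(b || !d), (c && !f).
(!!f && (e || !e)): α-rule — add !!f, (e || !e).
!(b || !d): α-rule — add !b, !!d.
(c && !f): α-rule — add c, !f.
!!f: drop double negation, giving f.
× closes — contains both f and !f.
All 1 branch closes.
Every branch closed, so the negation is unsatisfiable and the formula is valid.

Valid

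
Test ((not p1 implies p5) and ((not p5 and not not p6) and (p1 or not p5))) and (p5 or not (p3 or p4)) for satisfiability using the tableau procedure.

Satisfiable

Initial set: {(((not p1 implies p5) and ((not p5 and not not p6) and (p1 or not p5))) and (p5 or not (p3 or p4)))}.
(((not p1 implies p5) and ((not p5 and not not p6) and (p1 or not p5))) and (p5 or not (p3 or p4))): α-rule — add ((not p1 implies p5) and ((not p5 and not not p6) and (p1 or not p5))), (p5 or not (p3 or p4)).
((not p1 implies p5) and ((not p5 and not not p6) and (p1 or not p5))): α-rule — add (not p1 implies p5), ((not p5 and not not p6) and (p1 or not p5)).
((not p5 and not not p6) and (p1 or not p5)): α-rule — add (not p5 and not not p6), (p1 or not p5).
(not p5 and not not p6): α-rule — add not p5, not not p6.
not not p6: drop double negation, giving p6.
(p5 or not (p3 or p4)): β-rule — branch into p5  //  not (p3 or p4).
  branch 1 (add p5):
    × closes — contains both p5 and not p5.
  branch 2 (add not (p3 or p4)):
    not (p3 or p4): α-rule — add not p3, not p4.
    (not p1 implies p5): β-rule — branch into not not p1  //  p5.
      branch 2.1 (add not not p1):
        (p1 or not p5): β-rule — branch into p1  //  not p5.
          branch 2.1.1 (add p1):
            ○ open, literals {p1=1, p3=0, p4=0, p5=0, p6=1}.
          branch 2.1.2 (add not p5):
            ○ open, literals {p1=1, p3=0, p4=0, p5=0, p6=1}.
      branch 2.2 (add p5):
        × closes — contains both p5 and not p5.
2 branches closed, 2 open.
An open branch gives a satisfying assignment: p1=1, p3=0, p4=0, p5=0, p6=1.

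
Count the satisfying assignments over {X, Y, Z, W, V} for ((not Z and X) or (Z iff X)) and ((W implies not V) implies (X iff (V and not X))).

Initial set: {(((not Z and X) or (Z iff X)) and ((W implies not V) implies (X iff (V and not X))))}.
(((not Z and X) or (Z iff X)) and ((W implies not V) implies (X iff (V and not X)))): α-rule — add ((not Z and X) or (Z iff X)), ((W implies not V) implies (X iff (V and not X))).
((not Z and X) or (Z iff X)): β-rule — branch into (not Z and X)  //  (Z iff X).
  branch 1 (add (not Z and X)):
    (not Z and X): α-rule — add not Z, X.
    ((W implies not V) implies (X iff (V and not X))): β-rule — branch into not (W implies not V)  //  (X iff (V and not X)).
      branch 1.1 (add not (W implies not V)):
        not (W implies not V): α-rule — add W, not not V.
        ○ open, literals {V=true, W=true, X=true, Z=false}.
      branch 1.2 (add (X iff (V and not X))):
        (X iff (V and not X)): β-rule — branch into X, (V and not X)  //  not X, not (V and not X).
          branch 1.2.1 (add X, (V and not X)):
            (V and not X): α-rule — add V, not X.
            × closes — contains both X and not X.
          branch 1.2.2 (add not X, not (V and not X)):
            × closes — contains both X and not X.
  branch 2 (add (Z iff X)):
    ((W implies not V) implies (X iff (V and not X))): β-rule — branch into not (W implies not V)  //  (X iff (V and not X)).
      branch 2.1 (add not (W implies not V)):
        not (W implies not V): α-rule — add W, not not V.
        (Z iff X): β-rule — branch into Z, X  //  not Z, not X.
          branch 2.1.1 (add Z, X):
            ○ open, literals {V=true, W=true, X=true, Z=true}.
          branch 2.1.2 (add not Z, not X):
            ○ open, literals {V=true, W=true, X=false, Z=false}.
      branch 2.2 (add (X iff (V and not X))):
        (Z iff X): β-rule — branch into Z, X  //  not Z, not X.
          branch 2.2.1 (add Z, X):
            (X iff (V and not X)): β-rule — branch into X, (V and not X)  //  not X, not (V and not X).
              branch 2.2.1.1 (add X, (V and not X)):
                (V and not X): α-rule — add V, not X.
                × closes — contains both X and not X.
              branch 2.2.1.2 (add not X, not (V and not X)):
                × closes — contains both X and not X.
          branch 2.2.2 (add not Z, not X):
            (X iff (V and not X)): β-rule — branch into X, (V and not X)  //  not X, not (V and not X).
              branch 2.2.2.1 (add X, (V and not X)):
                × closes — contains both X and not X.
              branch 2.2.2.2 (add not X, not (V and not X)):
                not (V and not X): β-rule — branch into not V  //  not not X.
                  branch 2.2.2.2.1 (add not V):
                    ○ open, literals {V=false, X=false, Z=false}.
                  branch 2.2.2.2.2 (add not not X):
                    × closes — contains both X and not X.
6 branches closed, 4 open.
Each open branch fixes some atoms; the unmentioned ones are free. Counting distinct full assignments: branch {V=true, W=true, X=true, Z=false} (Y) contributes 2 new; branch {V=true, W=true, X=true, Z=true} (Y) contributes 2 new; branch {V=true, W=true, X=false, Z=false} (Y) contributes 2 new; branch {V=false, X=false, Z=false} (Y, W) contributes 4 new. Total: 10.

10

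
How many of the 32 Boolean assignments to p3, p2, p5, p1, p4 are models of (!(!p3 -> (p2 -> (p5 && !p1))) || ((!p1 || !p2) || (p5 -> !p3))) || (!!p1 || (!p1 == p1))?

Initial set: {T ((!(!p3 -> (p2 -> (p5 && !p1))) || ((!p1 || !p2) || (p5 -> !p3))) || (!!p1 || (!p1 == p1)))}.
T ((!(!p3 -> (p2 -> (p5 && !p1))) || ((!p1 || !p2) || (p5 -> !p3))) || (!!p1 || (!p1 == p1))): β-rule — branch into T (!(!p3 -> (p2 -> (p5 && !p1))) || ((!p1 || !p2) || (p5 -> !p3)))  //  T (!!p1 || (!p1 == p1)).
  branch 1 (add T (!(!p3 -> (p2 -> (p5 && !p1))) || ((!p1 || !p2) || (p5 -> !p3)))):
    T (!(!p3 -> (p2 -> (p5 && !p1))) || ((!p1 || !p2) || (p5 -> !p3))): β-rule — branch into T !(!p3 -> (p2 -> (p5 && !p1)))  //  T ((!p1 || !p2) || (p5 -> !p3)).
      branch 1.1 (add T !(!p3 -> (p2 -> (p5 && !p1)))):
        T !(!p3 -> (p2 -> (p5 && !p1))): α-rule — add T !p3, F (p2 -> (p5 && !p1)).
        F (p2 -> (p5 && !p1)): α-rule — add T p2, F (p5 && !p1).
        F (p5 && !p1): β-rule — branch into F p5  //  F !p1.
          branch 1.1.1 (add F p5):
            ○ open, literals {p2=T, p3=F, p5=F}.
          branch 1.1.2 (add F !p1):
            ○ open, literals {p1=T, p2=T, p3=F}.
      branch 1.2 (add T ((!p1 || !p2) || (p5 -> !p3))):
        T ((!p1 || !p2) || (p5 -> !p3)): β-rule — branch into T (!p1 || !p2)  //  T (p5 -> !p3).
          branch 1.2.1 (add T (!p1 || !p2)):
            T (!p1 || !p2): β-rule — branch into T !p1  //  T !p2.
              branch 1.2.1.1 (add T !p1):
                ○ open, literals {p1=F}.
              branch 1.2.1.2 (add T !p2):
                ○ open, literals {p2=F}.
          branch 1.2.2 (add T (p5 -> !p3)):
            T (p5 -> !p3): β-rule — branch into F p5  //  T !p3.
              branch 1.2.2.1 (add F p5):
                ○ open, literals {p5=F}.
              branch 1.2.2.2 (add T !p3):
                ○ open, literals {p3=F}.
  branch 2 (add T (!!p1 || (!p1 == p1))):
    T (!!p1 || (!p1 == p1)): β-rule — branch into T !!p1  //  T (!p1 == p1).
      branch 2.1 (add T !!p1):
        T !!p1: drop double negation, giving T p1.
        ○ open, literals {p1=T}.
      branch 2.2 (add T (!p1 == p1)):
        T (!p1 == p1): β-rule — branch into T !p1, T p1  //  F !p1, F p1.
          branch 2.2.1 (add T !p1, T p1):
            × closes — contains both p1 and !p1.
          branch 2.2.2 (add F !p1, F p1):
            × closes — contains both p1 and !p1.
2 branches closed, 7 open.
Each open branch fixes some atoms; the unmentioned ones are free. Counting distinct full assignments: branch {p2=T, p3=F, p5=F} (p1, p4) contributes 4 new; branch {p1=T, p2=T, p3=F} (p5, p4) contributes 2 new; branch {p1=F} (p3, p2, p5, p4) contributes 14 new; branch {p2=F} (p3, p5, p1, p4) contributes 8 new; branch {p5=F} (p3, p2, p1, p4) contributes 2 new; branch {p3=F} (p2, p5, p1, p4) contributes 0 new; branch {p1=T} (p3, p2, p5, p4) contributes 2 new. Total: 32.

32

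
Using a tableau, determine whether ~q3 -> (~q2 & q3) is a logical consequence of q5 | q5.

Initial set: {(q5 | q5); ~(~q3 -> (~q2 & q3))}.
~(~q3 -> (~q2 & q3)): α-rule — add ~q3, ~(~q2 & q3).
(q5 | q5): β-rule — branch into q5  //  q5.
  branch 1 (add q5):
    ~(~q2 & q3): β-rule — branch into ~~q2  //  ~q3.
      branch 1.1 (add ~~q2):
        ○ open, literals {q2=true, q3=false, q5=true}.
      branch 1.2 (add ~q3):
        ○ open, literals {q3=false, q5=true}.
  branch 2 (add q5):
    ~(~q2 & q3): β-rule — branch into ~~q2  //  ~q3.
      branch 2.1 (add ~~q2):
        ○ open, literals {q2=true, q3=false, q5=true}.
      branch 2.2 (add ~q3):
        ○ open, literals {q3=false, q5=true}.
0 branches closed, 4 open.
An open branch gives a countermodel: q2=true, q3=false, q5=true (unmentioned atoms arbitrary); the premises hold there but the conclusion fails.

No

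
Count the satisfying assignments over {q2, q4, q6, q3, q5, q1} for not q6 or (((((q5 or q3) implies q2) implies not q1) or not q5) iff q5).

Initial set: {T (not q6 or (((((q5 or q3) implies q2) implies not q1) or not q5) iff q5))}.
T (not q6 or (((((q5 or q3) implies q2) implies not q1) or not q5) iff q5)): β-rule — branch into T not q6  //  T (((((q5 or q3) implies q2) implies not q1) or not q5) iff q5).
  branch 1 (add T not q6):
    ○ open, literals {q6=F}.
  branch 2 (add T (((((q5 or q3) implies q2) implies not q1) or not q5) iff q5)):
    T (((((q5 or q3) implies q2) implies not q1) or not q5) iff q5): β-rule — branch into T ((((q5 or q3) implies q2) implies not q1) or not q5), T q5  //  F ((((q5 or q3) implies q2) implies not q1) or not q5), F q5.
      branch 2.1 (add T ((((q5 or q3) implies q2) implies not q1) or not q5), T q5):
        T ((((q5 or q3) implies q2) implies not q1) or not q5): β-rule — branch into T (((q5 or q3) implies q2) implies not q1)  //  T not q5.
          branch 2.1.1 (add T (((q5 or q3) implies q2) implies not q1)):
            T (((q5 or q3) implies q2) implies not q1): β-rule — branch into F ((q5 or q3) implies q2)  //  T not q1.
              branch 2.1.1.1 (add F ((q5 or q3) implies q2)):
                F ((q5 or q3) implies q2): α-rule — add T (q5 or q3), F q2.
                T (q5 or q3): β-rule — branch into T q5  //  T q3.
                  branch 2.1.1.1.1 (add T q5):
                    ○ open, literals {q2=F, q5=T}.
                  branch 2.1.1.1.2 (add T q3):
                    ○ open, literals {q2=F, q3=T, q5=T}.
              branch 2.1.1.2 (add T not q1):
                ○ open, literals {q1=F, q5=T}.
          branch 2.1.2 (add T not q5):
            × closes — contains both q5 and not q5.
      branch 2.2 (add F ((((q5 or q3) implies q2) implies not q1) or not q5), F q5):
        F ((((q5 or q3) implies q2) implies not q1) or not q5): α-rule — add F (((q5 or q3) implies q2) implies not q1), F not q5.
        × closes — contains both q5 and not q5.
2 branches closed, 4 open.
Each open branch fixes some atoms; the unmentioned ones are free. Counting distinct full assignments: branch {q6=F} (q2, q4, q3, q5, q1) contributes 32 new; branch {q2=F, q5=T} (q4, q6, q3, q1) contributes 8 new; branch {q2=F, q3=T, q5=T} (q4, q6, q1) contributes 0 new; branch {q1=F, q5=T} (q2, q4, q6, q3) contributes 4 new. Total: 44.

44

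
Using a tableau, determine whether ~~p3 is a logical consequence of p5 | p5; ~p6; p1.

Initial set: {(p5 | p5); ~p6; p1; ~~~p3}.
~~~p3: drop double negation, giving ~p3.
(p5 | p5): β-rule — branch into p5  //  p5.
  branch 1 (add p5):
    ○ open, literals {p1=1, p3=0, p5=1, p6=0}.
  branch 2 (add p5):
    ○ open, literals {p1=1, p3=0, p5=1, p6=0}.
0 branches closed, 2 open.
An open branch gives a countermodel: p1=1, p3=0, p5=1, p6=0 (unmentioned atoms arbitrary); the premises hold there but the conclusion fails.

No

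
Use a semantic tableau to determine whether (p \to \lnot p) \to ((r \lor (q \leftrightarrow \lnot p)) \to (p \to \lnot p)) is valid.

Valid

Assume the negation and expand:
Initial set: {\lnot ((p \to \lnot p) \to ((r \lor (q \leftrightarrow \lnot p)) \to (p \to \lnot p)))}.
\lnot ((p \to \lnot p) \to ((r \lor (q \leftrightarrow \lnot p)) \to (p \to \lnot p))): α-rule — add (p \to \lnot p), \lnot ((r \lor (q \leftrightarrow \lnot p)) \to (p \to \lnot p)).
\lnot ((r \lor (q \leftrightarrow \lnot p)) \to (p \to \lnot p)): α-rule — add (r \lor (q \leftrightarrow \lnot p)), \lnot (p \to \lnot p).
\lnot (p \to \lnot p): α-rule — add p, \lnot \lnot p.
(p \to \lnot p): β-rule — branch into \lnot p  //  \lnot p.
  branch 1 (add \lnot p):
    × closes — contains both p and \lnot p.
  branch 2 (add \lnot p):
    × closes — contains both p and \lnot p.
All 2 branches close.
Every branch closed, so the negation is unsatisfiable and the formula is valid.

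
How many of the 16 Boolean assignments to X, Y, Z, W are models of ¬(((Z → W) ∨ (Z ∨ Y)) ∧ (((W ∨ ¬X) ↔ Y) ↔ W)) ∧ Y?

2

Initial set: {T (¬(((Z → W) ∨ (Z ∨ Y)) ∧ (((W ∨ ¬X) ↔ Y) ↔ W)) ∧ Y)}.
T (¬(((Z → W) ∨ (Z ∨ Y)) ∧ (((W ∨ ¬X) ↔ Y) ↔ W)) ∧ Y): α-rule — add T ¬(((Z → W) ∨ (Z ∨ Y)) ∧ (((W ∨ ¬X) ↔ Y) ↔ W)), T Y.
T ¬(((Z → W) ∨ (Z ∨ Y)) ∧ (((W ∨ ¬X) ↔ Y) ↔ W)): β-rule — branch into F ((Z → W) ∨ (Z ∨ Y))  //  F (((W ∨ ¬X) ↔ Y) ↔ W).
  branch 1 (add F ((Z → W) ∨ (Z ∨ Y))):
    F ((Z → W) ∨ (Z ∨ Y)): α-rule — add F (Z → W), F (Z ∨ Y).
    F (Z → W): α-rule — add T Z, F W.
    F (Z ∨ Y): α-rule — add F Z, F Y.
    × closes — contains both Z and ¬Z.
  branch 2 (add F (((W ∨ ¬X) ↔ Y) ↔ W)):
    F (((W ∨ ¬X) ↔ Y) ↔ W): β-rule — branch into T ((W ∨ ¬X) ↔ Y), F W  //  F ((W ∨ ¬X) ↔ Y), T W.
      branch 2.1 (add T ((W ∨ ¬X) ↔ Y), F W):
        T ((W ∨ ¬X) ↔ Y): β-rule — branch into T (W ∨ ¬X), T Y  //  F (W ∨ ¬X), F Y.
          branch 2.1.1 (add T (W ∨ ¬X), T Y):
            T (W ∨ ¬X): β-rule — branch into T W  //  T ¬X.
              branch 2.1.1.1 (add T W):
                × closes — contains both W and ¬W.
              branch 2.1.1.2 (add T ¬X):
                ○ open, literals {W=F, X=F, Y=T}.
          branch 2.1.2 (add F (W ∨ ¬X), F Y):
            × closes — contains both Y and ¬Y.
      branch 2.2 (add F ((W ∨ ¬X) ↔ Y), T W):
        F ((W ∨ ¬X) ↔ Y): β-rule — branch into T (W ∨ ¬X), F Y  //  F (W ∨ ¬X), T Y.
          branch 2.2.1 (add T (W ∨ ¬X), F Y):
            × closes — contains both Y and ¬Y.
          branch 2.2.2 (add F (W ∨ ¬X), T Y):
            F (W ∨ ¬X): α-rule — add F W, F ¬X.
            × closes — contains both W and ¬W.
5 branches closed, 1 open.
Each open branch fixes some atoms; the unmentioned ones are free. Counting distinct full assignments: branch {W=F, X=F, Y=T} (Z) contributes 2 new. Total: 2.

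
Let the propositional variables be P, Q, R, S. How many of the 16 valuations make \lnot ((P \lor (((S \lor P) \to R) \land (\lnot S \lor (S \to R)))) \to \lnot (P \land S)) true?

Initial set: {T \lnot ((P \lor (((S \lor P) \to R) \land (\lnot S \lor (S \to R)))) \to \lnot (P \land S))}.
T \lnot ((P \lor (((S \lor P) \to R) \land (\lnot S \lor (S \to R)))) \to \lnot (P \land S)): α-rule — add T (P \lor (((S \lor P) \to R) \land (\lnot S \lor (S \to R)))), F \lnot (P \land S).
F \lnot (P \land S): α-rule — add T P, T S.
T (P \lor (((S \lor P) \to R) \land (\lnot S \lor (S \to R)))): β-rule — branch into T P  //  T (((S \lor P) \to R) \land (\lnot S \lor (S \to R))).
  branch 1 (add T P):
    ○ open, literals {P=true, S=true}.
  branch 2 (add T (((S \lor P) \to R) \land (\lnot S \lor (S \to R)))):
    T (((S \lor P) \to R) \land (\lnot S \lor (S \to R))): α-rule — add T ((S \lor P) \to R), T (\lnot S \lor (S \to R)).
    T ((S \lor P) \to R): β-rule — branch into F (S \lor P)  //  T R.
      branch 2.1 (add F (S \lor P)):
        F (S \lor P): α-rule — add F S, F P.
        × closes — contains both S and \lnot S.
      branch 2.2 (add T R):
        T (\lnot S \lor (S \to R)): β-rule — branch into T \lnot S  //  T (S \to R).
          branch 2.2.1 (add T \lnot S):
            × closes — contains both S and \lnot S.
          branch 2.2.2 (add T (S \to R)):
            T (S \to R): β-rule — branch into F S  //  T R.
              branch 2.2.2.1 (add F S):
                × closes — contains both S and \lnot S.
              branch 2.2.2.2 (add T R):
                ○ open, literals {P=true, R=true, S=true}.
3 branches closed, 2 open.
Each open branch fixes some atoms; the unmentioned ones are free. Counting distinct full assignments: branch {P=true, S=true} (Q, R) contributes 4 new; branch {P=true, R=true, S=true} (Q) contributes 0 new. Total: 4.

4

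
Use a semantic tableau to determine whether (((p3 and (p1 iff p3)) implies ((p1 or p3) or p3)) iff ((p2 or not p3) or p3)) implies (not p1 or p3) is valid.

Not valid

Assume the negation and expand:
Initial set: {F ((((p3 and (p1 iff p3)) implies ((p1 or p3) or p3)) iff ((p2 or not p3) or p3)) implies (not p1 or p3))}.
F ((((p3 and (p1 iff p3)) implies ((p1 or p3) or p3)) iff ((p2 or not p3) or p3)) implies (not p1 or p3)): α-rule — add T (((p3 and (p1 iff p3)) implies ((p1 or p3) or p3)) iff ((p2 or not p3) or p3)), F (not p1 or p3).
F (not p1 or p3): α-rule — add F not p1, F p3.
T (((p3 and (p1 iff p3)) implies ((p1 or p3) or p3)) iff ((p2 or not p3) or p3)): β-rule — branch into T ((p3 and (p1 iff p3)) implies ((p1 or p3) or p3)), T ((p2 or not p3) or p3)  //  F ((p3 and (p1 iff p3)) implies ((p1 or p3) or p3)), F ((p2 or not p3) or p3).
  branch 1 (add T ((p3 and (p1 iff p3)) implies ((p1 or p3) or p3)), T ((p2 or not p3) or p3)):
    T ((p3 and (p1 iff p3)) implies ((p1 or p3) or p3)): β-rule — branch into F (p3 and (p1 iff p3))  //  T ((p1 or p3) or p3).
      branch 1.1 (add F (p3 and (p1 iff p3))):
        T ((p2 or not p3) or p3): β-rule — branch into T (p2 or not p3)  //  T p3.
          branch 1.1.1 (add T (p2 or not p3)):
            F (p3 and (p1 iff p3)): β-rule — branch into F p3  //  F (p1 iff p3).
              branch 1.1.1.1 (add F p3):
                T (p2 or not p3): β-rule — branch into T p2  //  T not p3.
                  branch 1.1.1.1.1 (add T p2):
                    ○ open, literals {p1=T, p2=T, p3=F}.
                  branch 1.1.1.1.2 (add T not p3):
                    ○ open, literals {p1=T, p3=F}.
              branch 1.1.1.2 (add F (p1 iff p3)):
                T (p2 or not p3): β-rule — branch into T p2  //  T not p3.
                  branch 1.1.1.2.1 (add T p2):
                    F (p1 iff p3): β-rule — branch into T p1, F p3  //  F p1, T p3.
                      branch 1.1.1.2.1.1 (add T p1, F p3):
                        ○ open, literals {p1=T, p2=T, p3=F}.
                      branch 1.1.1.2.1.2 (add F p1, T p3):
                        × closes — contains both p1 and not p1.
                  branch 1.1.1.2.2 (add T not p3):
                    F (p1 iff p3): β-rule — branch into T p1, F p3  //  F p1, T p3.
                      branch 1.1.1.2.2.1 (add T p1, F p3):
                        ○ open, literals {p1=T, p3=F}.
                      branch 1.1.1.2.2.2 (add F p1, T p3):
                        × closes — contains both p1 and not p1.
          branch 1.1.2 (add T p3):
            × closes — contains both p3 and not p3.
      branch 1.2 (add T ((p1 or p3) or p3)):
        T ((p2 or not p3) or p3): β-rule — branch into T (p2 or not p3)  //  T p3.
          branch 1.2.1 (add T (p2 or not p3)):
            T ((p1 or p3) or p3): β-rule — branch into T (p1 or p3)  //  T p3.
              branch 1.2.1.1 (add T (p1 or p3)):
                T (p2 or not p3): β-rule — branch into T p2  //  T not p3.
                  branch 1.2.1.1.1 (add T p2):
                    T (p1 or p3): β-rule — branch into T p1  //  T p3.
                      branch 1.2.1.1.1.1 (add T p1):
                        ○ open, literals {p1=T, p2=T, p3=F}.
                      branch 1.2.1.1.1.2 (add T p3):
                        × closes — contains both p3 and not p3.
                  branch 1.2.1.1.2 (add T not p3):
                    T (p1 or p3): β-rule — branch into T p1  //  T p3.
                      branch 1.2.1.1.2.1 (add T p1):
                        ○ open, literals {p1=T, p3=F}.
                      branch 1.2.1.1.2.2 (add T p3):
                        × closes — contains both p3 and not p3.
              branch 1.2.1.2 (add T p3):
                × closes — contains both p3 and not p3.
          branch 1.2.2 (add T p3):
            × closes — contains both p3 and not p3.
  branch 2 (add F ((p3 and (p1 iff p3)) implies ((p1 or p3) or p3)), F ((p2 or not p3) or p3)):
    F ((p3 and (p1 iff p3)) implies ((p1 or p3) or p3)): α-rule — add T (p3 and (p1 iff p3)), F ((p1 or p3) or p3).
    F ((p2 or not p3) or p3): α-rule — add F (p2 or not p3), F p3.
    T (p3 and (p1 iff p3)): α-rule — add T p3, T (p1 iff p3).
    × closes — contains both p3 and not p3.
8 branches closed, 6 open.
An open branch gives a countermodel: p1=T, p2=T, p3=F (unmentioned atoms arbitrary); under it the original formula is false.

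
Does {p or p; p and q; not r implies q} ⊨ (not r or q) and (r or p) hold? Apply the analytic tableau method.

Yes

Initial set: {(p or p); (p and q); (not r implies q); not ((not r or q) and (r or p))}.
(p and q): α-rule — add p, q.
(p or p): β-rule — branch into p  //  p.
  branch 1 (add p):
    (not r implies q): β-rule — branch into not not r  //  q.
      branch 1.1 (add not not r):
        not ((not r or q) and (r or p)): β-rule — branch into not (not r or q)  //  not (r or p).
          branch 1.1.1 (add not (not r or q)):
            not (not r or q): α-rule — add not not r, not q.
            × closes — contains both q and not q.
          branch 1.1.2 (add not (r or p)):
            not (r or p): α-rule — add not r, not p.
            × closes — contains both r and not r.
      branch 1.2 (add q):
        not ((not r or q) and (r or p)): β-rule — branch into not (not r or q)  //  not (r or p).
          branch 1.2.1 (add not (not r or q)):
            not (not r or q): α-rule — add not not r, not q.
            × closes — contains both q and not q.
          branch 1.2.2 (add not (r or p)):
            not (r or p): α-rule — add not r, not p.
            × closes — contains both p and not p.
  branch 2 (add p):
    (not r implies q): β-rule — branch into not not r  //  q.
      branch 2.1 (add not not r):
        not ((not r or q) and (r or p)): β-rule — branch into not (not r or q)  //  not (r or p).
          branch 2.1.1 (add not (not r or q)):
            not (not r or q): α-rule — add not not r, not q.
            × closes — contains both q and not q.
          branch 2.1.2 (add not (r or p)):
            not (r or p): α-rule — add not r, not p.
            × closes — contains both r and not r.
      branch 2.2 (add q):
        not ((not r or q) and (r or p)): β-rule — branch into not (not r or q)  //  not (r or p).
          branch 2.2.1 (add not (not r or q)):
            not (not r or q): α-rule — add not not r, not q.
            × closes — contains both q and not q.
          branch 2.2.2 (add not (r or p)):
            not (r or p): α-rule — add not r, not p.
            × closes — contains both p and not p.
All 8 branches close.
Every branch closed, so the premises entail the conclusion.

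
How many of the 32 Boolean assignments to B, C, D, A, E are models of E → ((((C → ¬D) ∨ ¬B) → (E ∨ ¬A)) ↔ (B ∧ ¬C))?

20

Initial set: {(E → ((((C → ¬D) ∨ ¬B) → (E ∨ ¬A)) ↔ (B ∧ ¬C)))}.
(E → ((((C → ¬D) ∨ ¬B) → (E ∨ ¬A)) ↔ (B ∧ ¬C))): β-rule — branch into ¬E  //  ((((C → ¬D) ∨ ¬B) → (E ∨ ¬A)) ↔ (B ∧ ¬C)).
  branch 1 (add ¬E):
    ○ open, literals {E=false}.
  branch 2 (add ((((C → ¬D) ∨ ¬B) → (E ∨ ¬A)) ↔ (B ∧ ¬C))):
    ((((C → ¬D) ∨ ¬B) → (E ∨ ¬A)) ↔ (B ∧ ¬C)): β-rule — branch into (((C → ¬D) ∨ ¬B) → (E ∨ ¬A)), (B ∧ ¬C)  //  ¬(((C → ¬D) ∨ ¬B) → (E ∨ ¬A)), ¬(B ∧ ¬C).
      branch 2.1 (add (((C → ¬D) ∨ ¬B) → (E ∨ ¬A)), (B ∧ ¬C)):
        (B ∧ ¬C): α-rule — add B, ¬C.
        (((C → ¬D) ∨ ¬B) → (E ∨ ¬A)): β-rule — branch into ¬((C → ¬D) ∨ ¬B)  //  (E ∨ ¬A).
          branch 2.1.1 (add ¬((C → ¬D) ∨ ¬B)):
            ¬((C → ¬D) ∨ ¬B): α-rule — add ¬(C → ¬D), ¬¬B.
            ¬(C → ¬D): α-rule — add C, ¬¬D.
            × closes — contains both C and ¬C.
          branch 2.1.2 (add (E ∨ ¬A)):
            (E ∨ ¬A): β-rule — branch into E  //  ¬A.
              branch 2.1.2.1 (add E):
                ○ open, literals {B=true, C=false, E=true}.
              branch 2.1.2.2 (add ¬A):
                ○ open, literals {A=false, B=true, C=false}.
      branch 2.2 (add ¬(((C → ¬D) ∨ ¬B) → (E ∨ ¬A)), ¬(B ∧ ¬C)):
        ¬(((C → ¬D) ∨ ¬B) → (E ∨ ¬A)): α-rule — add ((C → ¬D) ∨ ¬B), ¬(E ∨ ¬A).
        ¬(E ∨ ¬A): α-rule — add ¬E, ¬¬A.
        ¬(B ∧ ¬C): β-rule — branch into ¬B  //  ¬¬C.
          branch 2.2.1 (add ¬B):
            ((C → ¬D) ∨ ¬B): β-rule — branch into (C → ¬D)  //  ¬B.
              branch 2.2.1.1 (add (C → ¬D)):
                (C → ¬D): β-rule — branch into ¬C  //  ¬D.
                  branch 2.2.1.1.1 (add ¬C):
                    ○ open, literals {A=true, B=false, C=false, E=false}.
                  branch 2.2.1.1.2 (add ¬D):
                    ○ open, literals {A=true, B=false, D=false, E=false}.
              branch 2.2.1.2 (add ¬B):
                ○ open, literals {A=true, B=false, E=false}.
          branch 2.2.2 (add ¬¬C):
            ((C → ¬D) ∨ ¬B): β-rule — branch into (C → ¬D)  //  ¬B.
              branch 2.2.2.1 (add (C → ¬D)):
                (C → ¬D): β-rule — branch into ¬C  //  ¬D.
                  branch 2.2.2.1.1 (add ¬C):
                    × closes — contains both C and ¬C.
                  branch 2.2.2.1.2 (add ¬D):
                    ○ open, literals {A=true, C=true, D=false, E=false}.
              branch 2.2.2.2 (add ¬B):
                ○ open, literals {A=true, B=false, C=true, E=false}.
2 branches closed, 8 open.
Each open branch fixes some atoms; the unmentioned ones are free. Counting distinct full assignments: branch {E=false} (B, C, D, A) contributes 16 new; branch {B=true, C=false, E=true} (D, A) contributes 4 new; branch {A=false, B=true, C=false} (D, E) contributes 0 new; branch {A=true, B=false, C=false, E=false} (D) contributes 0 new; branch {A=true, B=false, D=false, E=false} (C) contributes 0 new; branch {A=true, B=false, E=false} (C, D) contributes 0 new; branch {A=true, C=true, D=false, E=false} (B) contributes 0 new; branch {A=true, B=false, C=true, E=false} (D) contributes 0 new. Total: 20.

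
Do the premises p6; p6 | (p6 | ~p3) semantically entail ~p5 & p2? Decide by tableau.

Initial set: {p6; (p6 | (p6 | ~p3)); ~(~p5 & p2)}.
(p6 | (p6 | ~p3)): β-rule — branch into p6  //  (p6 | ~p3).
  branch 1 (add p6):
    ~(~p5 & p2): β-rule — branch into ~~p5  //  ~p2.
      branch 1.1 (add ~~p5):
        ○ open, literals {p5=true, p6=true}.
      branch 1.2 (add ~p2):
        ○ open, literals {p2=false, p6=true}.
  branch 2 (add (p6 | ~p3)):
    ~(~p5 & p2): β-rule — branch into ~~p5  //  ~p2.
      branch 2.1 (add ~~p5):
        (p6 | ~p3): β-rule — branch into p6  //  ~p3.
          branch 2.1.1 (add p6):
            ○ open, literals {p5=true, p6=true}.
          branch 2.1.2 (add ~p3):
            ○ open, literals {p3=false, p5=true, p6=true}.
      branch 2.2 (add ~p2):
        (p6 | ~p3): β-rule — branch into p6  //  ~p3.
          branch 2.2.1 (add p6):
            ○ open, literals {p2=false, p6=true}.
          branch 2.2.2 (add ~p3):
            ○ open, literals {p2=false, p3=false, p6=true}.
0 branches closed, 6 open.
An open branch gives a countermodel: p5=true, p6=true (unmentioned atoms arbitrary); the premises hold there but the conclusion fails.

No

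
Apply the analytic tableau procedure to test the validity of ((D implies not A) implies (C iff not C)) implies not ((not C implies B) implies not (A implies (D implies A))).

Assume the negation and expand:
Initial set: {not (((D implies not A) implies (C iff not C)) implies not ((not C implies B) implies not (A implies (D implies A))))}.
not (((D implies not A) implies (C iff not C)) implies not ((not C implies B) implies not (A implies (D implies A)))): α-rule — add ((D implies not A) implies (C iff not C)), not not ((not C implies B) implies not (A implies (D implies A))).
((D implies not A) implies (C iff not C)): β-rule — branch into not (D implies not A)  //  (C iff not C).
  branch 1 (add not (D implies not A)):
    not (D implies not A): α-rule — add D, not not A.
    not not ((not C implies B) implies not (A implies (D implies A))): β-rule — branch into not (not C implies B)  //  not (A implies (D implies A)).
      branch 1.1 (add not (not C implies B)):
        not (not C implies B): α-rule — add not C, not B.
        ○ open, literals {A=true, B=false, C=false, D=true}.
      branch 1.2 (add not (A implies (D implies A))):
        not (A implies (D implies A)): α-rule — add A, not (D implies A).
        not (D implies A): α-rule — add D, not A.
        × closes — contains both A and not A.
  branch 2 (add (C iff not C)):
    not not ((not C implies B) implies not (A implies (D implies A))): β-rule — branch into not (not C implies B)  //  not (A implies (D implies A)).
      branch 2.1 (add not (not C implies B)):
        not (not C implies B): α-rule — add not C, not B.
        (C iff not C): β-rule — branch into C, not C  //  not C, not not C.
          branch 2.1.1 (add C, not C):
            × closes — contains both C and not C.
          branch 2.1.2 (add not C, not not C):
            × closes — contains both C and not C.
      branch 2.2 (add not (A implies (D implies A))):
        not (A implies (D implies A)): α-rule — add A, not (D implies A).
        not (D implies A): α-rule — add D, not A.
        × closes — contains both A and not A.
4 branches closed, 1 open.
An open branch gives a countermodel: A=true, B=false, C=false, D=true (unmentioned atoms arbitrary); under it the original formula is false.

Not valid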